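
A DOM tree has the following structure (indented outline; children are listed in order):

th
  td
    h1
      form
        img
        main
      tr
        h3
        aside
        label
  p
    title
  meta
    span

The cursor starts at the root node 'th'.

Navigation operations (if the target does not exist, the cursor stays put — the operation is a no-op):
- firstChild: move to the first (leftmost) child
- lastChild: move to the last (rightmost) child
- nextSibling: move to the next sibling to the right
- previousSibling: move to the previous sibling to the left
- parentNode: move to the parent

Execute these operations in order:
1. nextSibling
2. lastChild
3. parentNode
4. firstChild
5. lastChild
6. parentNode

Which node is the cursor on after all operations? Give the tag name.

After 1 (nextSibling): th (no-op, stayed)
After 2 (lastChild): meta
After 3 (parentNode): th
After 4 (firstChild): td
After 5 (lastChild): h1
After 6 (parentNode): td

Answer: td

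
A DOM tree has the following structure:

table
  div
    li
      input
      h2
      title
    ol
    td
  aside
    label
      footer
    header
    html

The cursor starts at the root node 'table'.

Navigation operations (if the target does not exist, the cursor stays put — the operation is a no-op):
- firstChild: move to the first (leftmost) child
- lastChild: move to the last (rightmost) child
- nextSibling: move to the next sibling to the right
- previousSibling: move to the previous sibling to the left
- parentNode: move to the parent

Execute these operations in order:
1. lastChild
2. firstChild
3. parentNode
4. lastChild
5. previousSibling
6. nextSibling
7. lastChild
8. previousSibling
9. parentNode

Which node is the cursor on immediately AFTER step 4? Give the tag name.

After 1 (lastChild): aside
After 2 (firstChild): label
After 3 (parentNode): aside
After 4 (lastChild): html

Answer: html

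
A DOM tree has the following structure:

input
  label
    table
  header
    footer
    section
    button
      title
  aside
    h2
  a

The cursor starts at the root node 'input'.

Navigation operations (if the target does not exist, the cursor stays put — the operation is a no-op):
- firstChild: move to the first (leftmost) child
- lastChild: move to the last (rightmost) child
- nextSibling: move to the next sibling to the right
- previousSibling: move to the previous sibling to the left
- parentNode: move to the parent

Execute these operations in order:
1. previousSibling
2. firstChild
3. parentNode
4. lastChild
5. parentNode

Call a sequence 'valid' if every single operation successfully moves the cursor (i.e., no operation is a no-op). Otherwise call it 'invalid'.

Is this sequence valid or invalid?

After 1 (previousSibling): input (no-op, stayed)
After 2 (firstChild): label
After 3 (parentNode): input
After 4 (lastChild): a
After 5 (parentNode): input

Answer: invalid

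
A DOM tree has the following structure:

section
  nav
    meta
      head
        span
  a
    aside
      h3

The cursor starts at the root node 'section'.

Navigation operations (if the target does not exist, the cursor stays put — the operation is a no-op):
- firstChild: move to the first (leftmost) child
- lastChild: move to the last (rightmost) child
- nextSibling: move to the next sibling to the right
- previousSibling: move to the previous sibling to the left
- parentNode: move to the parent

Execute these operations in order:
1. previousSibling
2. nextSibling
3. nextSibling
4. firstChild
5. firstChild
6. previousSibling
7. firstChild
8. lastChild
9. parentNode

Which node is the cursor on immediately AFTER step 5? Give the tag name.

After 1 (previousSibling): section (no-op, stayed)
After 2 (nextSibling): section (no-op, stayed)
After 3 (nextSibling): section (no-op, stayed)
After 4 (firstChild): nav
After 5 (firstChild): meta

Answer: meta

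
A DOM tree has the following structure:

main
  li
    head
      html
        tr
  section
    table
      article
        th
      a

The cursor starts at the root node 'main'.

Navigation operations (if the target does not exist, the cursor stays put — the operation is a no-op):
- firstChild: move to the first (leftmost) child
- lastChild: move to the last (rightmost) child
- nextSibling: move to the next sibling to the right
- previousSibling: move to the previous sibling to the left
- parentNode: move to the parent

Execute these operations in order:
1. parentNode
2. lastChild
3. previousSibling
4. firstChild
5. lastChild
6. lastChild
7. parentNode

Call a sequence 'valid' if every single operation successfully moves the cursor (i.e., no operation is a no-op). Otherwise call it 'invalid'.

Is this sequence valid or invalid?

Answer: invalid

Derivation:
After 1 (parentNode): main (no-op, stayed)
After 2 (lastChild): section
After 3 (previousSibling): li
After 4 (firstChild): head
After 5 (lastChild): html
After 6 (lastChild): tr
After 7 (parentNode): html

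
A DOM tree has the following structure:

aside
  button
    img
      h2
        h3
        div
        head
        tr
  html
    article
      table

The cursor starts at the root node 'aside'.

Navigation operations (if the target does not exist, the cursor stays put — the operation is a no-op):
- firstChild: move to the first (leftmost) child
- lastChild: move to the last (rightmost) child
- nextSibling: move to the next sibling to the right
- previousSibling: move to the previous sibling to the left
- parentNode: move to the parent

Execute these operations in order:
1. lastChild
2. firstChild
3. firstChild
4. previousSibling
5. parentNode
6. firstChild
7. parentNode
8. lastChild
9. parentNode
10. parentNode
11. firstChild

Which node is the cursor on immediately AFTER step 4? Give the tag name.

After 1 (lastChild): html
After 2 (firstChild): article
After 3 (firstChild): table
After 4 (previousSibling): table (no-op, stayed)

Answer: table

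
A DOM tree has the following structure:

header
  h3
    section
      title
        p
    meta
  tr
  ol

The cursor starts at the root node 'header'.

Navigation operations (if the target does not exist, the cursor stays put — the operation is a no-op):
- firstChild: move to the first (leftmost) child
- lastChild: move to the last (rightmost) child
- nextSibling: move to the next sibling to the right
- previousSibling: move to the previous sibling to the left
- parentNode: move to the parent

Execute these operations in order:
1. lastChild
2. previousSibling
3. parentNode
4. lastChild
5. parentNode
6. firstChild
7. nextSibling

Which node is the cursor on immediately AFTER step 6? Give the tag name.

After 1 (lastChild): ol
After 2 (previousSibling): tr
After 3 (parentNode): header
After 4 (lastChild): ol
After 5 (parentNode): header
After 6 (firstChild): h3

Answer: h3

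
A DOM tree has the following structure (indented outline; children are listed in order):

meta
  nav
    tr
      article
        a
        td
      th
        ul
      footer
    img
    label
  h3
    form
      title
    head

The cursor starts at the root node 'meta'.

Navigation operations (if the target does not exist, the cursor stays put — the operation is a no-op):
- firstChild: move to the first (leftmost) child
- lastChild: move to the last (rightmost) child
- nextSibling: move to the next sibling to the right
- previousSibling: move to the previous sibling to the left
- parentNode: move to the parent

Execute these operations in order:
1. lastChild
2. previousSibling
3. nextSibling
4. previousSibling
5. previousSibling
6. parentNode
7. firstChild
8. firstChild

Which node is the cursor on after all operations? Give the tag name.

After 1 (lastChild): h3
After 2 (previousSibling): nav
After 3 (nextSibling): h3
After 4 (previousSibling): nav
After 5 (previousSibling): nav (no-op, stayed)
After 6 (parentNode): meta
After 7 (firstChild): nav
After 8 (firstChild): tr

Answer: tr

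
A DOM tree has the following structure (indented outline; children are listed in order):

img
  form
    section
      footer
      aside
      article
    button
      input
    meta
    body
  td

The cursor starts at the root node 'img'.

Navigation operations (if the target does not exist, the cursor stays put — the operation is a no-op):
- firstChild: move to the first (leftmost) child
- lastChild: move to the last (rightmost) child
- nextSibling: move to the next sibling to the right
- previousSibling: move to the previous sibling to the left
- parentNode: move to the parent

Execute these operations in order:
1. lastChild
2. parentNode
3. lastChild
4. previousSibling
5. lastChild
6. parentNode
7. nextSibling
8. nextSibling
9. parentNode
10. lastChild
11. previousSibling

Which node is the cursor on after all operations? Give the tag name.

Answer: form

Derivation:
After 1 (lastChild): td
After 2 (parentNode): img
After 3 (lastChild): td
After 4 (previousSibling): form
After 5 (lastChild): body
After 6 (parentNode): form
After 7 (nextSibling): td
After 8 (nextSibling): td (no-op, stayed)
After 9 (parentNode): img
After 10 (lastChild): td
After 11 (previousSibling): form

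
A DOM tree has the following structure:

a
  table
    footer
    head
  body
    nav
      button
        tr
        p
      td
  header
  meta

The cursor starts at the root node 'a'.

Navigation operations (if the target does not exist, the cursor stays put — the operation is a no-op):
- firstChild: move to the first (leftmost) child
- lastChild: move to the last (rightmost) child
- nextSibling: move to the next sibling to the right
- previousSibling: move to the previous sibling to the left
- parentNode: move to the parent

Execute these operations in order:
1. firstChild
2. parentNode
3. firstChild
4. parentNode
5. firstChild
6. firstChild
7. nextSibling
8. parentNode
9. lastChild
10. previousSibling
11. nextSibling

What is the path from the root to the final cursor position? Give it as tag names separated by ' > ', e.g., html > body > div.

After 1 (firstChild): table
After 2 (parentNode): a
After 3 (firstChild): table
After 4 (parentNode): a
After 5 (firstChild): table
After 6 (firstChild): footer
After 7 (nextSibling): head
After 8 (parentNode): table
After 9 (lastChild): head
After 10 (previousSibling): footer
After 11 (nextSibling): head

Answer: a > table > head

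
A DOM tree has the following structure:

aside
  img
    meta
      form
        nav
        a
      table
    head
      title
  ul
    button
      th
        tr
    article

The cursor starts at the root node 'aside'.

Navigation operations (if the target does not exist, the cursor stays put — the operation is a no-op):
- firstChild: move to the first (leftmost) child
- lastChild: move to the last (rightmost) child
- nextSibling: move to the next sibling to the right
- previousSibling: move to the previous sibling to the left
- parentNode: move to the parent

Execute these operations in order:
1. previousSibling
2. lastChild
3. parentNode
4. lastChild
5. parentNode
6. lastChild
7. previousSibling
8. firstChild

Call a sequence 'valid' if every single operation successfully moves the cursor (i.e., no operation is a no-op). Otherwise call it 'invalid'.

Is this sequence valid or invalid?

After 1 (previousSibling): aside (no-op, stayed)
After 2 (lastChild): ul
After 3 (parentNode): aside
After 4 (lastChild): ul
After 5 (parentNode): aside
After 6 (lastChild): ul
After 7 (previousSibling): img
After 8 (firstChild): meta

Answer: invalid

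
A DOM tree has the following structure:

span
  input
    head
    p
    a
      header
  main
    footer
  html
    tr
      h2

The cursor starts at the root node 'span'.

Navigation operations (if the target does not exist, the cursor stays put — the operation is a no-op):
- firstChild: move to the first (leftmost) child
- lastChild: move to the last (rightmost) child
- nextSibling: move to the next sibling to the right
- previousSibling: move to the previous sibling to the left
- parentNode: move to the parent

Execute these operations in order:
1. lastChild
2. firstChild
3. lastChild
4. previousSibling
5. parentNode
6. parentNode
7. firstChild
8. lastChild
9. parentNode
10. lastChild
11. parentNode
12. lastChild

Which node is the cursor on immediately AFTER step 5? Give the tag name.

After 1 (lastChild): html
After 2 (firstChild): tr
After 3 (lastChild): h2
After 4 (previousSibling): h2 (no-op, stayed)
After 5 (parentNode): tr

Answer: tr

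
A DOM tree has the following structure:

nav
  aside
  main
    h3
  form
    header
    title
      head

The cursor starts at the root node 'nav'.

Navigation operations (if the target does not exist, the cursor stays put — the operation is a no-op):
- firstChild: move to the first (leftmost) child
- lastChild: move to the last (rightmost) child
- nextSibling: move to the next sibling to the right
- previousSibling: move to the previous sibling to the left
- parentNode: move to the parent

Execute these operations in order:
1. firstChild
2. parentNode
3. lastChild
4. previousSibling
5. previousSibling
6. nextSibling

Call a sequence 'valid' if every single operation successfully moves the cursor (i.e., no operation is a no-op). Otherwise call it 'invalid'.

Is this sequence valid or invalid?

After 1 (firstChild): aside
After 2 (parentNode): nav
After 3 (lastChild): form
After 4 (previousSibling): main
After 5 (previousSibling): aside
After 6 (nextSibling): main

Answer: valid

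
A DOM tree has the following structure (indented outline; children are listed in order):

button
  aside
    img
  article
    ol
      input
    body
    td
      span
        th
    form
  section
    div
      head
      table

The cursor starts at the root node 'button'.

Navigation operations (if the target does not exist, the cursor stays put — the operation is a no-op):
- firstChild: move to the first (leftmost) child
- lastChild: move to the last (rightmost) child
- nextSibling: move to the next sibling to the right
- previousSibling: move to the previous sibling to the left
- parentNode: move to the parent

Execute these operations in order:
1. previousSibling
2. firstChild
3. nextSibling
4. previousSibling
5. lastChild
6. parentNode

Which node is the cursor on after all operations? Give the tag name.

After 1 (previousSibling): button (no-op, stayed)
After 2 (firstChild): aside
After 3 (nextSibling): article
After 4 (previousSibling): aside
After 5 (lastChild): img
After 6 (parentNode): aside

Answer: aside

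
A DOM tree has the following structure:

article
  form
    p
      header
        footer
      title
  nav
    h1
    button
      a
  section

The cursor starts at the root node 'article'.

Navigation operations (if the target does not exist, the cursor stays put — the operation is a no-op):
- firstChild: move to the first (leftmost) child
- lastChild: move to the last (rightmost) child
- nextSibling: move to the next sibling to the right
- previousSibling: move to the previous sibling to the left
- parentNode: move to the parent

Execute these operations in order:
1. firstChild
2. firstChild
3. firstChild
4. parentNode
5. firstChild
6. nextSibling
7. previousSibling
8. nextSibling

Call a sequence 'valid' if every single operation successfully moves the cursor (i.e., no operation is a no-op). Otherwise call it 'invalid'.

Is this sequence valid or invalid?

After 1 (firstChild): form
After 2 (firstChild): p
After 3 (firstChild): header
After 4 (parentNode): p
After 5 (firstChild): header
After 6 (nextSibling): title
After 7 (previousSibling): header
After 8 (nextSibling): title

Answer: valid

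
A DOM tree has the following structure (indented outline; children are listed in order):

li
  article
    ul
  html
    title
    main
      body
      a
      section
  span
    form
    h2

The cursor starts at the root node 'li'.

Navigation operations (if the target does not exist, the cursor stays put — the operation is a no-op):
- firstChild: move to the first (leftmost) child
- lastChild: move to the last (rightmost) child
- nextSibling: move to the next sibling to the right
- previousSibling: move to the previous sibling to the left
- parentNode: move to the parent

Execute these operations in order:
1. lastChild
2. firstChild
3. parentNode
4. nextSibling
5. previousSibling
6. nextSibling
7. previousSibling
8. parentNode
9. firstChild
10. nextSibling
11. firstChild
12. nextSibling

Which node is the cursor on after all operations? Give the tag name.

After 1 (lastChild): span
After 2 (firstChild): form
After 3 (parentNode): span
After 4 (nextSibling): span (no-op, stayed)
After 5 (previousSibling): html
After 6 (nextSibling): span
After 7 (previousSibling): html
After 8 (parentNode): li
After 9 (firstChild): article
After 10 (nextSibling): html
After 11 (firstChild): title
After 12 (nextSibling): main

Answer: main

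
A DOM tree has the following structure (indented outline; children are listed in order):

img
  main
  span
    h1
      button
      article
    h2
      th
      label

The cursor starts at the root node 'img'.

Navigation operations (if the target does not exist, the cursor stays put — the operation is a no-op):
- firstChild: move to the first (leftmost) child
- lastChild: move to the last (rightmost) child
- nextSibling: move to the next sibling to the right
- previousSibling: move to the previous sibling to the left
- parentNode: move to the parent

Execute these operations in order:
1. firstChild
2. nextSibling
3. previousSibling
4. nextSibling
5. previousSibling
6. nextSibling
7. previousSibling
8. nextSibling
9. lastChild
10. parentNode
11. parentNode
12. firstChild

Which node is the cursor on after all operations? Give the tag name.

After 1 (firstChild): main
After 2 (nextSibling): span
After 3 (previousSibling): main
After 4 (nextSibling): span
After 5 (previousSibling): main
After 6 (nextSibling): span
After 7 (previousSibling): main
After 8 (nextSibling): span
After 9 (lastChild): h2
After 10 (parentNode): span
After 11 (parentNode): img
After 12 (firstChild): main

Answer: main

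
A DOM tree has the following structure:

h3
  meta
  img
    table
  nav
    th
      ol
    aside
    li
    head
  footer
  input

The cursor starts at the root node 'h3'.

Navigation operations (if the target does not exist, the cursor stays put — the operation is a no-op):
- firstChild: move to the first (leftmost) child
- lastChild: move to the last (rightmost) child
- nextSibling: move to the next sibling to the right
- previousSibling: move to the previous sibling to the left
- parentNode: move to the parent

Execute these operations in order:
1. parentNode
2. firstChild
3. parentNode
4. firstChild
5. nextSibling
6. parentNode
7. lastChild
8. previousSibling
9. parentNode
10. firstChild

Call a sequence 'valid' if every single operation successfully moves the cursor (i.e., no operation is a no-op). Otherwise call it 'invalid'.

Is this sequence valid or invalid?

Answer: invalid

Derivation:
After 1 (parentNode): h3 (no-op, stayed)
After 2 (firstChild): meta
After 3 (parentNode): h3
After 4 (firstChild): meta
After 5 (nextSibling): img
After 6 (parentNode): h3
After 7 (lastChild): input
After 8 (previousSibling): footer
After 9 (parentNode): h3
After 10 (firstChild): meta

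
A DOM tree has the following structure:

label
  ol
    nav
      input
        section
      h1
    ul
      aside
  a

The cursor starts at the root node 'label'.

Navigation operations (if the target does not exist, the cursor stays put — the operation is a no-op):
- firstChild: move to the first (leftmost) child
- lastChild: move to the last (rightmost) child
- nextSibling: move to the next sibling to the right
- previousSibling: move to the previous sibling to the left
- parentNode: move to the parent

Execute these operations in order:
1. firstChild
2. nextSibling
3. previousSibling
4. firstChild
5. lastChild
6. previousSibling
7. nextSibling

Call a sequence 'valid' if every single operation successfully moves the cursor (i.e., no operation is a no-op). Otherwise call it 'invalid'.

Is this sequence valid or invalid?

Answer: valid

Derivation:
After 1 (firstChild): ol
After 2 (nextSibling): a
After 3 (previousSibling): ol
After 4 (firstChild): nav
After 5 (lastChild): h1
After 6 (previousSibling): input
After 7 (nextSibling): h1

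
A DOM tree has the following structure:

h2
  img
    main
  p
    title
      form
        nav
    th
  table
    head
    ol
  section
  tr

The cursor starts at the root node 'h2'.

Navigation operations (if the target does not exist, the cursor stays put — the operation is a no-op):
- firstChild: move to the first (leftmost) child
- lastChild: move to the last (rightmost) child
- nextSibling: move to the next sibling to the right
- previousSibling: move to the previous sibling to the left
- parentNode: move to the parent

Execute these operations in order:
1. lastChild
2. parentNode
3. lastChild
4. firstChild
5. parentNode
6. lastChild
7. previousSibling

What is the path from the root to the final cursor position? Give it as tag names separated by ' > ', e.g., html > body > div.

After 1 (lastChild): tr
After 2 (parentNode): h2
After 3 (lastChild): tr
After 4 (firstChild): tr (no-op, stayed)
After 5 (parentNode): h2
After 6 (lastChild): tr
After 7 (previousSibling): section

Answer: h2 > section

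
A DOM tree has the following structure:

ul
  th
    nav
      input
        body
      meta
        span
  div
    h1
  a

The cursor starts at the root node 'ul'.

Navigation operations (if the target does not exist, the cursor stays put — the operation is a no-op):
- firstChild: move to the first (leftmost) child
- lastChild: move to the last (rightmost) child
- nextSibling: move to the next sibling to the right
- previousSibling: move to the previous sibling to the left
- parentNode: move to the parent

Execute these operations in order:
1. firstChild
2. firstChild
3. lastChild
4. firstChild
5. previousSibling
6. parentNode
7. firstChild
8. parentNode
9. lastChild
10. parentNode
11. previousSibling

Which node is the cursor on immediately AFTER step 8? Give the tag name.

After 1 (firstChild): th
After 2 (firstChild): nav
After 3 (lastChild): meta
After 4 (firstChild): span
After 5 (previousSibling): span (no-op, stayed)
After 6 (parentNode): meta
After 7 (firstChild): span
After 8 (parentNode): meta

Answer: meta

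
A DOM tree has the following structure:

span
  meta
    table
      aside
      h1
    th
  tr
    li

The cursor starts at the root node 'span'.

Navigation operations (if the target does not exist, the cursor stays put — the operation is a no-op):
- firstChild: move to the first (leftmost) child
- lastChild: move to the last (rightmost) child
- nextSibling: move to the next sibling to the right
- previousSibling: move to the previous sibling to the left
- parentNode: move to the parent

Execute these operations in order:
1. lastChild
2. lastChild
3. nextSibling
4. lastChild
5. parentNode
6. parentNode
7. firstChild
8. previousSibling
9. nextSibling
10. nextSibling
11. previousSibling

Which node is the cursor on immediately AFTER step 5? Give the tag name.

After 1 (lastChild): tr
After 2 (lastChild): li
After 3 (nextSibling): li (no-op, stayed)
After 4 (lastChild): li (no-op, stayed)
After 5 (parentNode): tr

Answer: tr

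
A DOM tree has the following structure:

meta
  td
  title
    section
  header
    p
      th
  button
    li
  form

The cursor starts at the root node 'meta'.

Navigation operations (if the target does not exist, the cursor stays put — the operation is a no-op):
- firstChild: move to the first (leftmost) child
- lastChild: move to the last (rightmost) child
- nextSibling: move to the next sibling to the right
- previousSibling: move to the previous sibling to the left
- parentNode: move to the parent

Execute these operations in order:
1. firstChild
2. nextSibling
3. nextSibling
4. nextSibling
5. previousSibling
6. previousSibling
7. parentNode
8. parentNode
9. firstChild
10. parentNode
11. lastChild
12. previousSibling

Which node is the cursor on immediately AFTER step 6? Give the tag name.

After 1 (firstChild): td
After 2 (nextSibling): title
After 3 (nextSibling): header
After 4 (nextSibling): button
After 5 (previousSibling): header
After 6 (previousSibling): title

Answer: title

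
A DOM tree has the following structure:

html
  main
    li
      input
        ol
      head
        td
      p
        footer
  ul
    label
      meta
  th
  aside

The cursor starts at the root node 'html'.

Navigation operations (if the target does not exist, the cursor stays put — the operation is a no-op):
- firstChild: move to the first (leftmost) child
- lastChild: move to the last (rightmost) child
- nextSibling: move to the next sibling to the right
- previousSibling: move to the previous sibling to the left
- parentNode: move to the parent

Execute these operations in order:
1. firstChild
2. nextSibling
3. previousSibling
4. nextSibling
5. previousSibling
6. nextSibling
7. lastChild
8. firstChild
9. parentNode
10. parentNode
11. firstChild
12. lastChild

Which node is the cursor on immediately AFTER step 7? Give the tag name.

Answer: label

Derivation:
After 1 (firstChild): main
After 2 (nextSibling): ul
After 3 (previousSibling): main
After 4 (nextSibling): ul
After 5 (previousSibling): main
After 6 (nextSibling): ul
After 7 (lastChild): label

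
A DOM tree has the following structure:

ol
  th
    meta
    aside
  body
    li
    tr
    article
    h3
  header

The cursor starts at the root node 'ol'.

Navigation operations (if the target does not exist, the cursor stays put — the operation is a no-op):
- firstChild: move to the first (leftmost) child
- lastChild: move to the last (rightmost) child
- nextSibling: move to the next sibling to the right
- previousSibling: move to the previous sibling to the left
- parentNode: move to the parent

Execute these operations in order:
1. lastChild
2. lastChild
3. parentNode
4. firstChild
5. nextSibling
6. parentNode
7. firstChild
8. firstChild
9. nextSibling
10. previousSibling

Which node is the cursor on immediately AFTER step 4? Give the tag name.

Answer: th

Derivation:
After 1 (lastChild): header
After 2 (lastChild): header (no-op, stayed)
After 3 (parentNode): ol
After 4 (firstChild): th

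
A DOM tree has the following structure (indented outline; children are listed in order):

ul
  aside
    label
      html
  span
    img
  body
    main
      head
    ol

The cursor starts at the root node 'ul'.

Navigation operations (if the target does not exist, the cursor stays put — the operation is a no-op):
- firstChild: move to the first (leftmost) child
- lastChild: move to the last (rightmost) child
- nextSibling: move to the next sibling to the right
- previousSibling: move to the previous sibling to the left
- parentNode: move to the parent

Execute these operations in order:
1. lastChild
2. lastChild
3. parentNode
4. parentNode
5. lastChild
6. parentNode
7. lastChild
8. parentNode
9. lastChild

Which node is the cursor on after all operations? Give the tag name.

Answer: body

Derivation:
After 1 (lastChild): body
After 2 (lastChild): ol
After 3 (parentNode): body
After 4 (parentNode): ul
After 5 (lastChild): body
After 6 (parentNode): ul
After 7 (lastChild): body
After 8 (parentNode): ul
After 9 (lastChild): body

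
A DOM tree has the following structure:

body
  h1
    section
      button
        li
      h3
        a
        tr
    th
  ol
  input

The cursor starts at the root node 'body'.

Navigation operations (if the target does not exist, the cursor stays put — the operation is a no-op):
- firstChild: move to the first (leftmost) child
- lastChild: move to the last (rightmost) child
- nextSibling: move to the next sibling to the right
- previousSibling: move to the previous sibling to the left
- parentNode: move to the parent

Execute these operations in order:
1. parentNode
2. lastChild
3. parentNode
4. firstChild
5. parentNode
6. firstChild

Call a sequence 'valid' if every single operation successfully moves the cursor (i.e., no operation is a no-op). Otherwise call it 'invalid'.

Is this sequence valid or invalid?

Answer: invalid

Derivation:
After 1 (parentNode): body (no-op, stayed)
After 2 (lastChild): input
After 3 (parentNode): body
After 4 (firstChild): h1
After 5 (parentNode): body
After 6 (firstChild): h1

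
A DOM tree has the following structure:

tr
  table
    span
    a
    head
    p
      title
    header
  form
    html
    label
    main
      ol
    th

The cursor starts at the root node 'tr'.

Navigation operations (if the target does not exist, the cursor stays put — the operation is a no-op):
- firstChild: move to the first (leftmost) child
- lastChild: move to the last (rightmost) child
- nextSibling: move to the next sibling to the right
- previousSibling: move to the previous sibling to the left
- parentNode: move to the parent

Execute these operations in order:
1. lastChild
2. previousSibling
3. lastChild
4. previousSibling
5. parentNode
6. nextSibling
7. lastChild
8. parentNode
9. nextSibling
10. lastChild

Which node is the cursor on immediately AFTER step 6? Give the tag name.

After 1 (lastChild): form
After 2 (previousSibling): table
After 3 (lastChild): header
After 4 (previousSibling): p
After 5 (parentNode): table
After 6 (nextSibling): form

Answer: form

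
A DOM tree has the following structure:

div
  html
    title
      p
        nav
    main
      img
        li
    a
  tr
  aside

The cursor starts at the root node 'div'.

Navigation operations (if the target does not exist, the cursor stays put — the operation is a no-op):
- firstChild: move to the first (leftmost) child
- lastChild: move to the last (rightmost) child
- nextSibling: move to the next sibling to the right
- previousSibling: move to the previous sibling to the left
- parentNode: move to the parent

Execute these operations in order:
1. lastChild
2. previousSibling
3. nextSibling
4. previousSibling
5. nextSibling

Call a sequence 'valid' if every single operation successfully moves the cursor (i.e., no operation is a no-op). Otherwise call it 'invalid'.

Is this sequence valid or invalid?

Answer: valid

Derivation:
After 1 (lastChild): aside
After 2 (previousSibling): tr
After 3 (nextSibling): aside
After 4 (previousSibling): tr
After 5 (nextSibling): aside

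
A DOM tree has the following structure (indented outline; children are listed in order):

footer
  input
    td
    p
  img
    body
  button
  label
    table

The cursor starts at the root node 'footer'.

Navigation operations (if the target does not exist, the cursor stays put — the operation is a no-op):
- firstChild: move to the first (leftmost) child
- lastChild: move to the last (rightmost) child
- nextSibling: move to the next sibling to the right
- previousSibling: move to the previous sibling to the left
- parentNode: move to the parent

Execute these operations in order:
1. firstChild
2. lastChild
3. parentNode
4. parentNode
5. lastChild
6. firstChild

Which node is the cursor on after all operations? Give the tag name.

Answer: table

Derivation:
After 1 (firstChild): input
After 2 (lastChild): p
After 3 (parentNode): input
After 4 (parentNode): footer
After 5 (lastChild): label
After 6 (firstChild): table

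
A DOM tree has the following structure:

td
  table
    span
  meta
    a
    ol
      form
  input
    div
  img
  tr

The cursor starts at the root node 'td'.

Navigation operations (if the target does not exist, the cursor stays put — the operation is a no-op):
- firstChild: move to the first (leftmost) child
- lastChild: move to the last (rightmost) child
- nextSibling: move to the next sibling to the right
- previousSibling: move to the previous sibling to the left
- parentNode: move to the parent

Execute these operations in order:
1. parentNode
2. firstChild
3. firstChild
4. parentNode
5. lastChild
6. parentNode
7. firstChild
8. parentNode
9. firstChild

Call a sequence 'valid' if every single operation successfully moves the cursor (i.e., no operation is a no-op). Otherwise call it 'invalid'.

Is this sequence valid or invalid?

After 1 (parentNode): td (no-op, stayed)
After 2 (firstChild): table
After 3 (firstChild): span
After 4 (parentNode): table
After 5 (lastChild): span
After 6 (parentNode): table
After 7 (firstChild): span
After 8 (parentNode): table
After 9 (firstChild): span

Answer: invalid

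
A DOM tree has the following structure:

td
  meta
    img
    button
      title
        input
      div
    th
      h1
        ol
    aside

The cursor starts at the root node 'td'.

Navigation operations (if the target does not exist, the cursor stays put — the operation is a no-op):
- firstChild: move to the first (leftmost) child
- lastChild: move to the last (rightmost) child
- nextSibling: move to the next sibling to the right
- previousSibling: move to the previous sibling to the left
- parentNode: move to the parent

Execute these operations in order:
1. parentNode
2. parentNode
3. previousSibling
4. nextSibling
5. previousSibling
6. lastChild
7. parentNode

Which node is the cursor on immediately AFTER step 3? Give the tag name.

After 1 (parentNode): td (no-op, stayed)
After 2 (parentNode): td (no-op, stayed)
After 3 (previousSibling): td (no-op, stayed)

Answer: td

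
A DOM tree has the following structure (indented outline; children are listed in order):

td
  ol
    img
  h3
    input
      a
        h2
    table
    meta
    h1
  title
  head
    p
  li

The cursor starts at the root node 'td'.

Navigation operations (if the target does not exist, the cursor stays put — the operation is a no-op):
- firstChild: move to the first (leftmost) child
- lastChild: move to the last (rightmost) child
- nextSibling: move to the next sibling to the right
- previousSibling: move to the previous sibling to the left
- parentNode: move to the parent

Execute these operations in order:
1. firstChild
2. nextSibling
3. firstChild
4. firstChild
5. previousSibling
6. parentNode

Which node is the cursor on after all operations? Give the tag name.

Answer: input

Derivation:
After 1 (firstChild): ol
After 2 (nextSibling): h3
After 3 (firstChild): input
After 4 (firstChild): a
After 5 (previousSibling): a (no-op, stayed)
After 6 (parentNode): input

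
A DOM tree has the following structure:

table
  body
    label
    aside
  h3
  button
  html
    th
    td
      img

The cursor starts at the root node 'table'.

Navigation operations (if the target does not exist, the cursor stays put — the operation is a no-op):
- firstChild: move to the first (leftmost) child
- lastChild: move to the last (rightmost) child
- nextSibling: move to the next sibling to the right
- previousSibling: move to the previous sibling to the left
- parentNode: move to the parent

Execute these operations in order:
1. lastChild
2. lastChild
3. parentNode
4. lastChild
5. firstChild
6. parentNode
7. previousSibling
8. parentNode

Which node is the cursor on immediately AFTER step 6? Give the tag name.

Answer: td

Derivation:
After 1 (lastChild): html
After 2 (lastChild): td
After 3 (parentNode): html
After 4 (lastChild): td
After 5 (firstChild): img
After 6 (parentNode): td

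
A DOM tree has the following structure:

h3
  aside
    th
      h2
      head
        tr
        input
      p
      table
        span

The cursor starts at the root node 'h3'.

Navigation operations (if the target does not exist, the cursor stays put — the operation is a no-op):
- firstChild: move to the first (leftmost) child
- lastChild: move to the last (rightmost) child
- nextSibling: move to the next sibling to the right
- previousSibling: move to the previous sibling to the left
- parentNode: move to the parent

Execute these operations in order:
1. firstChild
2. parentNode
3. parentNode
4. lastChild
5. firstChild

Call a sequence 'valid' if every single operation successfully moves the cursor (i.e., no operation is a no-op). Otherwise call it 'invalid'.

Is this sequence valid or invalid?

Answer: invalid

Derivation:
After 1 (firstChild): aside
After 2 (parentNode): h3
After 3 (parentNode): h3 (no-op, stayed)
After 4 (lastChild): aside
After 5 (firstChild): th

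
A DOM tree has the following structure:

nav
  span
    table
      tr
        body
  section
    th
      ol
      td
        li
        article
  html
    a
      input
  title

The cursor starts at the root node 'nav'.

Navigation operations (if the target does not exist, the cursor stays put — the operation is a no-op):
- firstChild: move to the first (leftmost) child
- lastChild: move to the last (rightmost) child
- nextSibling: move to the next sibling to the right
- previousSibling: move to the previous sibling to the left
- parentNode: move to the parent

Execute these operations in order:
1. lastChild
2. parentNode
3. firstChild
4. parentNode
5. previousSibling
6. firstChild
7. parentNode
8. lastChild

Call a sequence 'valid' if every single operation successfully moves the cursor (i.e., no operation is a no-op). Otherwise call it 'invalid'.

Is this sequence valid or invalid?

After 1 (lastChild): title
After 2 (parentNode): nav
After 3 (firstChild): span
After 4 (parentNode): nav
After 5 (previousSibling): nav (no-op, stayed)
After 6 (firstChild): span
After 7 (parentNode): nav
After 8 (lastChild): title

Answer: invalid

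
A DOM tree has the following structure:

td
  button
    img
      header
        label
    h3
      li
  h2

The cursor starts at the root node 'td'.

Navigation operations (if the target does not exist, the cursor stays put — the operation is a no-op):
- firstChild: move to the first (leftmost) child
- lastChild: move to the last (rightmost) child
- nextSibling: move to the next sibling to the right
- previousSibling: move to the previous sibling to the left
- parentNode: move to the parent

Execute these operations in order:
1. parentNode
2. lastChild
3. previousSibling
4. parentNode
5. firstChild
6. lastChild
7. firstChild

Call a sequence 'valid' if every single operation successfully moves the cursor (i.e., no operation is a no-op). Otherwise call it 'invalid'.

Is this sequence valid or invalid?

Answer: invalid

Derivation:
After 1 (parentNode): td (no-op, stayed)
After 2 (lastChild): h2
After 3 (previousSibling): button
After 4 (parentNode): td
After 5 (firstChild): button
After 6 (lastChild): h3
After 7 (firstChild): li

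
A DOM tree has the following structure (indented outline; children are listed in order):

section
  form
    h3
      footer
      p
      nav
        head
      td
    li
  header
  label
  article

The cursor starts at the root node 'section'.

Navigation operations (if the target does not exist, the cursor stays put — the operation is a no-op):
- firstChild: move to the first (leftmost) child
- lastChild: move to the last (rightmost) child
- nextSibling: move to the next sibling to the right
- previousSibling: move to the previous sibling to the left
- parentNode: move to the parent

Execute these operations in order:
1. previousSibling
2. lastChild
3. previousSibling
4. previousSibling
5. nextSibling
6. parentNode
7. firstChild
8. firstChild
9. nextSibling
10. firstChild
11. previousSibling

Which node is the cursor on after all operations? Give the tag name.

Answer: h3

Derivation:
After 1 (previousSibling): section (no-op, stayed)
After 2 (lastChild): article
After 3 (previousSibling): label
After 4 (previousSibling): header
After 5 (nextSibling): label
After 6 (parentNode): section
After 7 (firstChild): form
After 8 (firstChild): h3
After 9 (nextSibling): li
After 10 (firstChild): li (no-op, stayed)
After 11 (previousSibling): h3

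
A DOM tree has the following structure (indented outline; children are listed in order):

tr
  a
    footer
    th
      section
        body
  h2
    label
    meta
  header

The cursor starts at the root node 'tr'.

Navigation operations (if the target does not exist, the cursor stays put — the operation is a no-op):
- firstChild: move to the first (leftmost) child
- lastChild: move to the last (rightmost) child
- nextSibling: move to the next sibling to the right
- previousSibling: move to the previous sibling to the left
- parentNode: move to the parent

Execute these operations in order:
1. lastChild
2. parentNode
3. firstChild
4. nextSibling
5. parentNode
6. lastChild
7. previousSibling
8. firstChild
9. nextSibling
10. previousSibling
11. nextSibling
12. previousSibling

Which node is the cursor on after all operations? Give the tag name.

After 1 (lastChild): header
After 2 (parentNode): tr
After 3 (firstChild): a
After 4 (nextSibling): h2
After 5 (parentNode): tr
After 6 (lastChild): header
After 7 (previousSibling): h2
After 8 (firstChild): label
After 9 (nextSibling): meta
After 10 (previousSibling): label
After 11 (nextSibling): meta
After 12 (previousSibling): label

Answer: label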